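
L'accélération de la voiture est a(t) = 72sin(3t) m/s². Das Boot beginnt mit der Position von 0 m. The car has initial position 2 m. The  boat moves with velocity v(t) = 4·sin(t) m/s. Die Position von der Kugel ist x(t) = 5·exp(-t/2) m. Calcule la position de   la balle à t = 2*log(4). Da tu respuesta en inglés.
We have position x(t) = 5·exp(-t/2). Substituting t = 2*log(4): x(2*log(4)) = 5/4.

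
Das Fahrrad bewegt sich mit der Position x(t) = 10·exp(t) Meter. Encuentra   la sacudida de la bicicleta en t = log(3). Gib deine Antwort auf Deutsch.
Um dies zu lösen, müssen wir 3 Ableitungen unserer Gleichung für die Position x(t) = 10·exp(t) nehmen. Die Ableitung von der Position ergibt die Geschwindigkeit: v(t) = 10·exp(t). Die Ableitung von der Geschwindigkeit ergibt die Beschleunigung: a(t) = 10·exp(t). Mit d/dt von a(t) finden wir j(t) = 10·exp(t). Mit j(t) = 10·exp(t) und Einsetzen von t = log(3), finden wir j = 30.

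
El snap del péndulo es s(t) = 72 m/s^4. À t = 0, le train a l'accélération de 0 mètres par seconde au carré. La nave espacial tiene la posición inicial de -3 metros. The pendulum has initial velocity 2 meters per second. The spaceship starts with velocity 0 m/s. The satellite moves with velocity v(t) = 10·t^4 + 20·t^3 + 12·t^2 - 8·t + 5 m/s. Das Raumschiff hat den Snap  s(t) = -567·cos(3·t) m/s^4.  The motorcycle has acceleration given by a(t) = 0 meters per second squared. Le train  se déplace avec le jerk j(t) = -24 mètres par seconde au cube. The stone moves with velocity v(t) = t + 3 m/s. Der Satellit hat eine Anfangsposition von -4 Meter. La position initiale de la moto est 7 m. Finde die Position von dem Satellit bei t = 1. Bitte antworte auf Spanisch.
Para resolver esto, necesitamos tomar 1 antiderivada de nuestra ecuación de la velocidad v(t) = 10·t^4 + 20·t^3 + 12·t^2 - 8·t + 5. La antiderivada de la velocidad es la posición. Usando x(0) = -4, obtenemos x(t) = 2·t^5 + 5·t^4 + 4·t^3 - 4·t^2 + 5·t - 4. De la ecuación de la posición x(t) = 2·t^5 + 5·t^4 + 4·t^3 - 4·t^2 + 5·t - 4, sustituimos t = 1 para obtener x = 8.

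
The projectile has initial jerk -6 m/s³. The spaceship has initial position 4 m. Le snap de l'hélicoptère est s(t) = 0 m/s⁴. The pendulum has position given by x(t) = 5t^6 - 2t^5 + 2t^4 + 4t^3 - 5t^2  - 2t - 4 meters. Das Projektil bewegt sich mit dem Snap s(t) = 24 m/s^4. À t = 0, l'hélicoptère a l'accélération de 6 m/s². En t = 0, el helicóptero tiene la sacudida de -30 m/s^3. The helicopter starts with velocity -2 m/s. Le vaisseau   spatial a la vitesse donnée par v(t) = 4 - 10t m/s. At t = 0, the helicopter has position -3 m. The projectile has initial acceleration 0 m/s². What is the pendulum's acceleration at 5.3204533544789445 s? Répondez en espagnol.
Debemos derivar nuestra ecuación de la posición x(t) = 5·t^6 - 2·t^5 + 2·t^4 + 4·t^3 - 5·t^2 - 2·t - 4 2 veces. La derivada de la posición da la velocidad: v(t) = 30·t^5 - 10·t^4 + 8·t^3 + 12·t^2 - 10·t - 2. La derivada de la velocidad da la aceleración: a(t) = 150·t^4 - 40·t^3 + 24·t^2 + 24·t - 10. De la ecuación de la aceleración a(t) = 150·t^4 - 40·t^3 + 24·t^2 + 24·t - 10, sustituimos t = 5.3204533544789445 para obtener a = 114967.612395264.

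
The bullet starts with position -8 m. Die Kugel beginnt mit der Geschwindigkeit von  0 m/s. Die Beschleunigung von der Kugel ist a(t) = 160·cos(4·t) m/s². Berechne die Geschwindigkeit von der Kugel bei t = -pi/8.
Wir müssen die Stammfunktion unserer Gleichung für die Beschleunigung a(t) = 160·cos(4·t) 1-mal finden. Das Integral von der Beschleunigung ist die Geschwindigkeit. Mit v(0) = 0 erhalten wir v(t) = 40·sin(4·t). Wir haben die Geschwindigkeit v(t) = 40·sin(4·t). Durch Einsetzen von t = -pi/8: v(-pi/8) = -40.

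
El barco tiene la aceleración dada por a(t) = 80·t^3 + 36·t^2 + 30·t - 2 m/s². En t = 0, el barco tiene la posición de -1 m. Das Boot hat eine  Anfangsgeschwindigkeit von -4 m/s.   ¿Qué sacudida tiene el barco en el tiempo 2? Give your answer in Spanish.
Partiendo de la aceleración a(t) = 80·t^3 + 36·t^2 + 30·t - 2, tomamos 1 derivada. La derivada de la aceleración da la sacudida: j(t) = 240·t^2 + 72·t + 30. Usando j(t) = 240·t^2 + 72·t + 30 y sustituyendo t = 2, encontramos j = 1134.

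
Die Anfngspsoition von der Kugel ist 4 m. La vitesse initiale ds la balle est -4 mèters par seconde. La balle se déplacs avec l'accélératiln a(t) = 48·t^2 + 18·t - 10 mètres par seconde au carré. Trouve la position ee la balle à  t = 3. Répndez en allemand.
Wir müssen unsere Gleichung für die Beschleunigung a(t) = 48·t^2 + 18·t - 10 2-mal integrieren. Die Stammfunktion von der Beschleunigung, mit v(0) = -4, ergibt die Geschwindigkeit: v(t) = 16·t^3 + 9·t^2 - 10·t - 4. Mit ∫v(t)dt und Anwendung von x(0) = 4, finden wir x(t) = 4·t^4 + 3·t^3 - 5·t^2 - 4·t + 4. Aus der Gleichung für die Position x(t) = 4·t^4 + 3·t^3 - 5·t^2 - 4·t + 4, setzen wir t = 3 ein und erhalten x = 352.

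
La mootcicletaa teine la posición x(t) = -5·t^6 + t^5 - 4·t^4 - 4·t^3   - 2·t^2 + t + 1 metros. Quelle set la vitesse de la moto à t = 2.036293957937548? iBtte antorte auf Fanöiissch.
En partant de la position x(t) = -5·t^6 + t^5 - 4·t^4 - 4·t^3 - 2·t^2 + t + 1, nous prenons 1 dérivée. La dérivée de la position donne la vitesse: v(t) = -30·t^5 + 5·t^4 - 16·t^3 - 12·t^2 - 4·t + 1. En utilisant v(t) = -30·t^5 + 5·t^4 - 16·t^3 - 12·t^2 - 4·t + 1 et en substituant t = 2.036293957937548, nous trouvons v = -1156.35652409895.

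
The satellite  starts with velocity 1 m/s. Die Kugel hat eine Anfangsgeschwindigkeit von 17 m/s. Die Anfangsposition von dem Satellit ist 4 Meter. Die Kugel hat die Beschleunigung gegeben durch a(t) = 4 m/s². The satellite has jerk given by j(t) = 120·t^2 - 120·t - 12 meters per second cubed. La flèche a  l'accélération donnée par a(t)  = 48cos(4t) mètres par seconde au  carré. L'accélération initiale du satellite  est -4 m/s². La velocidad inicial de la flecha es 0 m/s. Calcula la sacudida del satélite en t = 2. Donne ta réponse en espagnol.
Tenemos la sacudida j(t) = 120·t^2 - 120·t - 12. Sustituyendo t = 2: j(2) = 228.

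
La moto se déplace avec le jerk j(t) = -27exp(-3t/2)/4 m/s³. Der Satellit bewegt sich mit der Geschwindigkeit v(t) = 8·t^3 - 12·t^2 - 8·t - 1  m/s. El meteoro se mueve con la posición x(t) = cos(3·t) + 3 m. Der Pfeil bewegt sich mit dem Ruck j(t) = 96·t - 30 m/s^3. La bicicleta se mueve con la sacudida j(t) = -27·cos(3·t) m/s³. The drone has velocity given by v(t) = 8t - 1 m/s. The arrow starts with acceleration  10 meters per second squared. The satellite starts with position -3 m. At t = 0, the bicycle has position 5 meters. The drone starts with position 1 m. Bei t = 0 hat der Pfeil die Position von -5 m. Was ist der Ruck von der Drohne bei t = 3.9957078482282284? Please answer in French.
Nous devons dériver notre équation de la vitesse v(t) = 8·t - 1 2 fois. La dérivée de la vitesse donne l'accélération: a(t) = 8. En dérivant l'accélération, nous obtenons le jerk: j(t) = 0. De l'équation du jerk j(t) = 0, nous substituons t = 3.9957078482282284 pour obtenir j = 0.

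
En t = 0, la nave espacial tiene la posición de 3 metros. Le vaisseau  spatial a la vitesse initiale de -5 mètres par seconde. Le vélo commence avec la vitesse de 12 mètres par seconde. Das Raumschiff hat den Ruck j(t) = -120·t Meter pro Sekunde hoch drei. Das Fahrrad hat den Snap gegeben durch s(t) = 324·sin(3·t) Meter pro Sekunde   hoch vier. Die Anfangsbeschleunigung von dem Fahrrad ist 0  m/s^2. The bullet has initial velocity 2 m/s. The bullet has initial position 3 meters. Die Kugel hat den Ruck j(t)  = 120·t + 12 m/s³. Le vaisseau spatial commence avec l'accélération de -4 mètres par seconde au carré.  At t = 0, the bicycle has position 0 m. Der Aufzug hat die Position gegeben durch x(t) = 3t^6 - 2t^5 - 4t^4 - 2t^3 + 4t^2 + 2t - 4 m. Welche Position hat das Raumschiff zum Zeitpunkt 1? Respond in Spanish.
Necesitamos integrar nuestra ecuación de la sacudida j(t) = -120·t 3 veces. Tomando ∫j(t)dt y aplicando a(0) = -4, encontramos a(t) = -60·t^2 - 4. Integrando la aceleración y usando la condición inicial v(0) = -5, obtenemos v(t) = -20·t^3 - 4·t - 5. La antiderivada de la velocidad, con x(0) = 3, da la posición: x(t) = -5·t^4 - 2·t^2 - 5·t + 3. Usando x(t) = -5·t^4 - 2·t^2 - 5·t + 3 y sustituyendo t = 1, encontramos x = -9.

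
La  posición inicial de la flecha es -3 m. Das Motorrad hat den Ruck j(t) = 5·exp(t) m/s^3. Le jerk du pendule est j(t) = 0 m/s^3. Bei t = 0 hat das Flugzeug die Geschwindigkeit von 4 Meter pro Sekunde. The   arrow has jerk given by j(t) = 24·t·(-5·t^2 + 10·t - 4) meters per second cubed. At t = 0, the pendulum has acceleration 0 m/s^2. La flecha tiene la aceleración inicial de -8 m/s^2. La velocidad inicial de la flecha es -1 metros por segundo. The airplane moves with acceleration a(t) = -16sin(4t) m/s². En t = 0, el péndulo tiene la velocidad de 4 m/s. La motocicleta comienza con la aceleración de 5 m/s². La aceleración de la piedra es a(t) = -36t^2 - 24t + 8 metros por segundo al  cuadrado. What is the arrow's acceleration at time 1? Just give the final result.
The acceleration at t = 1 is a = -6.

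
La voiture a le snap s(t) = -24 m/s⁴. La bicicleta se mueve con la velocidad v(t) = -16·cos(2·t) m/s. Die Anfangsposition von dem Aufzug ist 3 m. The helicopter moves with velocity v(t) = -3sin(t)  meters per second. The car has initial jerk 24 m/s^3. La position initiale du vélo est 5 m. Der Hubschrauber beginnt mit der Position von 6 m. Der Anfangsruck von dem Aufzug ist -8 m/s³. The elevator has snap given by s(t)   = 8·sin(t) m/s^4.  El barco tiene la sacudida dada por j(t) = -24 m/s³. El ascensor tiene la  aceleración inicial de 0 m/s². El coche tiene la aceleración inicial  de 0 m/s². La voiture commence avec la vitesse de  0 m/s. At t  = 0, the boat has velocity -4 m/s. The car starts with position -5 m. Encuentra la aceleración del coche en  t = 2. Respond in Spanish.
Necesitamos integrar nuestra ecuación del snap s(t) = -24 2 veces. La integral del snap, con j(0) = 24, da la sacudida: j(t) = 24 - 24·t. Tomando ∫j(t)dt y aplicando a(0) = 0, encontramos a(t) = 12·t·(2 - t). De la ecuación de la aceleración a(t) = 12·t·(2 - t), sustituimos t = 2 para obtener a = 0.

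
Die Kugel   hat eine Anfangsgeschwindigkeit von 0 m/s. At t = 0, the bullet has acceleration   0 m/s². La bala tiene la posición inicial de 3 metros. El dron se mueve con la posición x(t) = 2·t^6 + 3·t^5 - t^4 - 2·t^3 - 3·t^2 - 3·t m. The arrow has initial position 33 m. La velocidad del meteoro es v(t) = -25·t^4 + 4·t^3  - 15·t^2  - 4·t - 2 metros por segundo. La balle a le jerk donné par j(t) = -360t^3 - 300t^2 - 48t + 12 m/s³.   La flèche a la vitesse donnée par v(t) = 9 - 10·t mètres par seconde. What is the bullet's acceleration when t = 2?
To find the answer, we compute 1 integral of j(t) = -360·t^3 - 300·t^2 - 48·t + 12. Integrating jerk and using the initial condition a(0) = 0, we get a(t) = 2·t·(-45·t^3 - 50·t^2 - 12·t + 6). We have acceleration a(t) = 2·t·(-45·t^3 - 50·t^2 - 12·t + 6). Substituting t = 2: a(2) = -2312.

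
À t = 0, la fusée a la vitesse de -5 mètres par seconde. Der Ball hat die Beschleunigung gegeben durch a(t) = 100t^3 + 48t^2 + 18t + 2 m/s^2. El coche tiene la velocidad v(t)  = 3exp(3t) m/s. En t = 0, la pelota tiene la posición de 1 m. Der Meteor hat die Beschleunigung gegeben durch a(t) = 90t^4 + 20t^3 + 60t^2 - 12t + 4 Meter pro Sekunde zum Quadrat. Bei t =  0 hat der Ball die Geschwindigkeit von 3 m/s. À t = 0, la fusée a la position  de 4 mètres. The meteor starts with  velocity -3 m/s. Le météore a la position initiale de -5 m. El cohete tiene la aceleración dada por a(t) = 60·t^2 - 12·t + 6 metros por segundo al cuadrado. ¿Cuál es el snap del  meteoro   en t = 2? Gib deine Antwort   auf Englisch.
Starting from acceleration a(t) = 90·t^4 + 20·t^3 + 60·t^2 - 12·t + 4, we take 2 derivatives. Taking d/dt of a(t), we find j(t) = 360·t^3 + 60·t^2 + 120·t - 12. Taking d/dt of j(t), we find s(t) = 1080·t^2 + 120·t + 120. We have snap s(t) = 1080·t^2 + 120·t + 120. Substituting t = 2: s(2) = 4680.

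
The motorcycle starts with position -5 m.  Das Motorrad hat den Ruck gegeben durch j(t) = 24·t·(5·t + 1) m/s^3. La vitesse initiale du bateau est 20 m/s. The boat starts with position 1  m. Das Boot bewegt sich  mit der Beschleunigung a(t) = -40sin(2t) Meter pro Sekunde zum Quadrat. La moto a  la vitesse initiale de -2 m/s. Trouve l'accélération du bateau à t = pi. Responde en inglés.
We have acceleration a(t) = -40·sin(2·t). Substituting t = pi: a(pi) = 0.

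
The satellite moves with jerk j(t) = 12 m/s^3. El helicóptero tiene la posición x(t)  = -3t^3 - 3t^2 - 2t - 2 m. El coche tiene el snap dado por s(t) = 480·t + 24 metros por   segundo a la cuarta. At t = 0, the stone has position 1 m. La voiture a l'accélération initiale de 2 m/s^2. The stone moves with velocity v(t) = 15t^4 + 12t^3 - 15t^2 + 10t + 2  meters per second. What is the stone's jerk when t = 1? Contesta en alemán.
Wir müssen unsere Gleichung für die Geschwindigkeit v(t) = 15·t^4 + 12·t^3 - 15·t^2 + 10·t + 2 2-mal ableiten. Durch Ableiten von der Geschwindigkeit erhalten wir die Beschleunigung: a(t) = 60·t^3 + 36·t^2 - 30·t + 10. Die Ableitung von der Beschleunigung ergibt den Ruck: j(t) = 180·t^2 + 72·t - 30. Aus der Gleichung für den Ruck j(t) = 180·t^2 + 72·t - 30, setzen wir t = 1 ein und erhalten j = 222.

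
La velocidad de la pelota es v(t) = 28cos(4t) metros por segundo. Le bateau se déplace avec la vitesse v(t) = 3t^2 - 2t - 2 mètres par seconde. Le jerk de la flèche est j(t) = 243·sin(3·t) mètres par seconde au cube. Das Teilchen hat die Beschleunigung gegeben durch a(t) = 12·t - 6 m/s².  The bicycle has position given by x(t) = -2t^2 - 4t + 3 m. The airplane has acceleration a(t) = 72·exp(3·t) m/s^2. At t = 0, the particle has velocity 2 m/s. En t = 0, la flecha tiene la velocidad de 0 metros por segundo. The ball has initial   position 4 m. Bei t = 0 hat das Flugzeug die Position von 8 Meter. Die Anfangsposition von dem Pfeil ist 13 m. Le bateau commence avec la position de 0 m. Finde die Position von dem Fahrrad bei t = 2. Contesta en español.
Usando x(t) = -2·t^2 - 4·t + 3 y sustituyendo t = 2, encontramos x = -13.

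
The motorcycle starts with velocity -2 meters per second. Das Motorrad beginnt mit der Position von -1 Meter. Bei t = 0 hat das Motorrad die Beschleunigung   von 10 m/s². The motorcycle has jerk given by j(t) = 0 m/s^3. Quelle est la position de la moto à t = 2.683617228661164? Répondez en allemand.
Um dies zu lösen, müssen wir 3 Integrale unserer Gleichung für den Ruck j(t) = 0 finden. Durch Integration von dem Ruck und Verwendung der Anfangsbedingung a(0) = 10, erhalten wir a(t) = 10. Durch Integration von der Beschleunigung und Verwendung der Anfangsbedingung v(0) = -2, erhalten wir v(t) = 10·t - 2. Die Stammfunktion von der Geschwindigkeit, mit x(0) = -1, ergibt die Position: x(t) = 5·t^2 - 2·t - 1. Wir haben die Position x(t) = 5·t^2 - 2·t - 1. Durch Einsetzen von t = 2.683617228661164: x(2.683617228661164) = 29.6417726925128.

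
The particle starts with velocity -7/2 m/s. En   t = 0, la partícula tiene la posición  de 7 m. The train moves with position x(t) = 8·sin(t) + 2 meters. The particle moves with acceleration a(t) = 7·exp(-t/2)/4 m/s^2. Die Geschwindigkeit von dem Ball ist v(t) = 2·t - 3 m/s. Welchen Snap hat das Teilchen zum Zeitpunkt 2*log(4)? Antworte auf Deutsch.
Um dies zu lösen, müssen wir 2 Ableitungen unserer Gleichung für die Beschleunigung a(t) = 7·exp(-t/2)/4 nehmen. Mit d/dt von a(t) finden wir j(t) = -7·exp(-t/2)/8. Durch Ableiten von dem Ruck erhalten wir den Snap: s(t) = 7·exp(-t/2)/16. Wir haben den Snap s(t) = 7·exp(-t/2)/16. Durch Einsetzen von t = 2*log(4): s(2*log(4)) = 7/64.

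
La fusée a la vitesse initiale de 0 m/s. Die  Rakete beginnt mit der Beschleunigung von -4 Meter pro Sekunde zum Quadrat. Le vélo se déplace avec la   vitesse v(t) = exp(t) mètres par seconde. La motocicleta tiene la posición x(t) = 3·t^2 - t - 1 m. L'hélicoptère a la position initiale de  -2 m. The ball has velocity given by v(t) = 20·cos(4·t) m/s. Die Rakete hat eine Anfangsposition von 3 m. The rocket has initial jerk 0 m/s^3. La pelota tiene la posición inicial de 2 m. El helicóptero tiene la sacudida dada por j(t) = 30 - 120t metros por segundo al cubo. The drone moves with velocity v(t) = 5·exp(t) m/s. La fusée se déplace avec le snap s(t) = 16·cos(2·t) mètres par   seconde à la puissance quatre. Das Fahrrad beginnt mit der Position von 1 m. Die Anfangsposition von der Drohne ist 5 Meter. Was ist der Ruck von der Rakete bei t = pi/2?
Wir müssen das Integral unserer Gleichung für den Snap s(t) = 16·cos(2·t) 1-mal finden. Das Integral von dem Snap ist der Ruck. Mit j(0) = 0 erhalten wir j(t) = 8·sin(2·t). Wir haben den Ruck j(t) = 8·sin(2·t). Durch Einsetzen von t = pi/2: j(pi/2) = 0.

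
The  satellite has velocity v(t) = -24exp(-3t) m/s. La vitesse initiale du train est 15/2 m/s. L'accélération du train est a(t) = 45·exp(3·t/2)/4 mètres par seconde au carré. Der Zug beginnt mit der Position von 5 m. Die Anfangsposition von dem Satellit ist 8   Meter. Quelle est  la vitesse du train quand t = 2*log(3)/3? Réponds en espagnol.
Para resolver esto, necesitamos tomar 1 integral de nuestra ecuación de la aceleración a(t) = 45·exp(3·t/2)/4. Tomando ∫a(t)dt y aplicando v(0) = 15/2, encontramos v(t) = 15·exp(3·t/2)/2. De la ecuación de la velocidad v(t) = 15·exp(3·t/2)/2, sustituimos t = 2*log(3)/3 para obtener v = 45/2.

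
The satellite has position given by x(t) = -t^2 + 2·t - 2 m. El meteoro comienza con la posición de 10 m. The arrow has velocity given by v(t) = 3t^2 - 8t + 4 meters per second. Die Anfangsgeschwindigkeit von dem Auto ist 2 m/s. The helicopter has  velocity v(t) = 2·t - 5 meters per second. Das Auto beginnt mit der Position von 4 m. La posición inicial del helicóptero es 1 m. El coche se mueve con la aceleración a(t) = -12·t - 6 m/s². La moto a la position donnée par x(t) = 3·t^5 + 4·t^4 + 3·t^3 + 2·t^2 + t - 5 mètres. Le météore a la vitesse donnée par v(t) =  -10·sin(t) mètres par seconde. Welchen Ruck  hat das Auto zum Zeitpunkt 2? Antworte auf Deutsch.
Ausgehend von der Beschleunigung a(t) = -12·t - 6, nehmen wir 1 Ableitung. Mit d/dt von a(t) finden wir j(t) = -12. Aus der Gleichung für den Ruck j(t) = -12, setzen wir t = 2 ein und erhalten j = -12.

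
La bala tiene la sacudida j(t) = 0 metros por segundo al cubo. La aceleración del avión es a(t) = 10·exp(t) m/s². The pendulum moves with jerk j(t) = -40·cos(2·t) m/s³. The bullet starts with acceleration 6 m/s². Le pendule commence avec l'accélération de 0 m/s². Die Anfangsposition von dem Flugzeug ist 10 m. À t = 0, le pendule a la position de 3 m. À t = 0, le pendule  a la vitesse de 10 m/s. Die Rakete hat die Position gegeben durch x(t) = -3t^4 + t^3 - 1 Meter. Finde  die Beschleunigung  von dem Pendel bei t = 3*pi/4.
Wir müssen unsere Gleichung für den Ruck j(t) = -40·cos(2·t) 1-mal integrieren. Die Stammfunktion von dem Ruck ist die Beschleunigung. Mit a(0) = 0 erhalten wir a(t) = -20·sin(2·t). Mit a(t) = -20·sin(2·t) und Einsetzen von t = 3*pi/4, finden wir a = 20.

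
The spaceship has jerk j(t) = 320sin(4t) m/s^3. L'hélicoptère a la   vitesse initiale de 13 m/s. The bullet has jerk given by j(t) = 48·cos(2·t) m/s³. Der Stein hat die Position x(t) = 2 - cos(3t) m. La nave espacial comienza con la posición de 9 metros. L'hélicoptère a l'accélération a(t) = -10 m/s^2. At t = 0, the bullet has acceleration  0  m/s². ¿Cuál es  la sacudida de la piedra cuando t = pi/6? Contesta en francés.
Nous devons dériver notre équation de la position x(t) = 2 - cos(3·t) 3 fois. En dérivant la position, nous obtenons la vitesse: v(t) = 3·sin(3·t). La dérivée de la vitesse donne l'accélération: a(t) = 9·cos(3·t). En prenant d/dt de a(t), nous trouvons j(t) = -27·sin(3·t). Nous avons le jerk j(t) = -27·sin(3·t). En substituant t = pi/6: j(pi/6) = -27.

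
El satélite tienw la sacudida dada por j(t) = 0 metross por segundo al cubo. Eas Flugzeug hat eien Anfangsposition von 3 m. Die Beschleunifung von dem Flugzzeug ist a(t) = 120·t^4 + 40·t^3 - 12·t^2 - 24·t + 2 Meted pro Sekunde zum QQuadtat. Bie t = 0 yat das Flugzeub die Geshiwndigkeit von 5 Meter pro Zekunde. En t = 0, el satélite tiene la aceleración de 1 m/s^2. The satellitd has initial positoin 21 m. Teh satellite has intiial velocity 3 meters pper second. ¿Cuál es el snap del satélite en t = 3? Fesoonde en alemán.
Ausgehend von dem Ruck j(t) = 0, nehmen wir 1 Ableitung. Die Ableitung von dem Ruck ergibt den Snap: s(t) = 0. Aus der Gleichung für den Snap s(t) = 0, setzen wir t = 3 ein und erhalten s = 0.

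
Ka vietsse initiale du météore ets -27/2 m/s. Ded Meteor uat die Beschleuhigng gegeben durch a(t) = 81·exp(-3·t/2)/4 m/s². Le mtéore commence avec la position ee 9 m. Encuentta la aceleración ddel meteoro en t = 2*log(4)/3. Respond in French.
En utilisant a(t) = 81·exp(-3·t/2)/4 et en substituant t = 2*log(4)/3, nous trouvons a = 81/16.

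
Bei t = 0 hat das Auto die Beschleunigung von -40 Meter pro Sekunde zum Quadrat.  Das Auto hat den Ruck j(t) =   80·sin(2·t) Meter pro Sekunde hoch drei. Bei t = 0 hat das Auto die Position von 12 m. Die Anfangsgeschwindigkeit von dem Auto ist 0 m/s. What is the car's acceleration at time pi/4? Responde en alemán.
Ausgehend von dem Ruck j(t) = 80·sin(2·t), nehmen wir 1 Stammfunktion. Die Stammfunktion von dem Ruck ist die Beschleunigung. Mit a(0) = -40 erhalten wir a(t) = -40·cos(2·t). Wir haben die Beschleunigung a(t) = -40·cos(2·t). Durch Einsetzen von t = pi/4: a(pi/4) = 0.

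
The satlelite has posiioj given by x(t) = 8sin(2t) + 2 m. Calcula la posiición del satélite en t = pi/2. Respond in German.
Wir haben die Position x(t) = 8·sin(2·t) + 2. Durch Einsetzen von t = pi/2: x(pi/2) = 2.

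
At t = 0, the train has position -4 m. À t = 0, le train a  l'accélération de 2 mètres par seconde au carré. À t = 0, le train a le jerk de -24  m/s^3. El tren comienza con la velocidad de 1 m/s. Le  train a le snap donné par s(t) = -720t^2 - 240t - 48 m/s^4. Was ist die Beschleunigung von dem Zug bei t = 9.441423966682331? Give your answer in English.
To solve this, we need to take 2 integrals of our snap equation s(t) = -720·t^2 - 240·t - 48. Finding the antiderivative of s(t) and using j(0) = -24: j(t) = -240·t^3 - 120·t^2 - 48·t - 24. Taking ∫j(t)dt and applying a(0) = 2, we find a(t) = -60·t^4 - 40·t^3 - 24·t^2 - 24·t + 2. Using a(t) = -60·t^4 - 40·t^3 - 24·t^2 - 24·t + 2 and substituting t = 9.441423966682331, we find a = -512790.071091230.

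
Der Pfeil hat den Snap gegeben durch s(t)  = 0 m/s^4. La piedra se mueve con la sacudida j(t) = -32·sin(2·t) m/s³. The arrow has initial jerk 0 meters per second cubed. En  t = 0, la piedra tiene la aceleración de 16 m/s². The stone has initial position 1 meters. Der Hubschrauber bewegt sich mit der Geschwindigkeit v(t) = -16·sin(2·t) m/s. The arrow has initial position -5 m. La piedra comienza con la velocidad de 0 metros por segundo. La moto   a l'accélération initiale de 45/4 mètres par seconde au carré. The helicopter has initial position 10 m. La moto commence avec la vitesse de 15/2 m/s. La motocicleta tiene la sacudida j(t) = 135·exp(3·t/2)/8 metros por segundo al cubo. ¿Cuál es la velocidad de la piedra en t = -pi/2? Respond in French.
Pour résoudre ceci, nous devons prendre 2 primitives de notre équation du jerk j(t) = -32·sin(2·t). L'intégrale du jerk est l'accélération. En utilisant a(0) = 16, nous obtenons a(t) = 16·cos(2·t). En intégrant l'accélération et en utilisant la condition initiale v(0) = 0, nous obtenons v(t) = 8·sin(2·t). En utilisant v(t) = 8·sin(2·t) et en substituant t = -pi/2, nous trouvons v = 0.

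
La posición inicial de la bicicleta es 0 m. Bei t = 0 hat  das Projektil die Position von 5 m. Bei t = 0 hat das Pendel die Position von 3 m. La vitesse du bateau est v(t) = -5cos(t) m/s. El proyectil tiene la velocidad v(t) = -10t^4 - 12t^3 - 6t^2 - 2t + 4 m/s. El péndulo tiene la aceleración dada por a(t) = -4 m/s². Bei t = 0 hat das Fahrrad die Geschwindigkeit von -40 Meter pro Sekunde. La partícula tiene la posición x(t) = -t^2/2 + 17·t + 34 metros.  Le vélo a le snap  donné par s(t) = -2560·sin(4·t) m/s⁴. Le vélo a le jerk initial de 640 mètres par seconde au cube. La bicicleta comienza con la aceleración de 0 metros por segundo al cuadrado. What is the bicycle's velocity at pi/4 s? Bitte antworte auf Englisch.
We need to integrate our snap equation s(t) = -2560·sin(4·t) 3 times. Taking ∫s(t)dt and applying j(0) = 640, we find j(t) = 640·cos(4·t). The antiderivative of jerk is acceleration. Using a(0) = 0, we get a(t) = 160·sin(4·t). The integral of acceleration is velocity. Using v(0) = -40, we get v(t) = -40·cos(4·t). Using v(t) = -40·cos(4·t) and substituting t = pi/4, we find v = 40.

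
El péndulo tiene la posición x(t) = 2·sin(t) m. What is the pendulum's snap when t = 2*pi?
Starting from position x(t) = 2·sin(t), we take 4 derivatives. Differentiating position, we get velocity: v(t) = 2·cos(t). The derivative of velocity gives acceleration: a(t) = -2·sin(t). Differentiating acceleration, we get jerk: j(t) = -2·cos(t). The derivative of jerk gives snap: s(t) = 2·sin(t). We have snap s(t) = 2·sin(t). Substituting t = 2*pi: s(2*pi) = 0.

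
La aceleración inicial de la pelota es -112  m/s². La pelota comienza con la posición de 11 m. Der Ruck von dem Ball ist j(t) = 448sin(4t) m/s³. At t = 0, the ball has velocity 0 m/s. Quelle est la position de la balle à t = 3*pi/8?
Nous devons trouver la primitive de notre équation du jerk j(t) = 448·sin(4·t) 3 fois. En prenant ∫j(t)dt et en appliquant a(0) = -112, nous trouvons a(t) = -112·cos(4·t). En intégrant l'accélération et en utilisant la condition initiale v(0) = 0, nous obtenons v(t) = -28·sin(4·t). En prenant ∫v(t)dt et en appliquant x(0) = 11, nous trouvons x(t) = 7·cos(4·t) + 4. De l'équation de la position x(t) = 7·cos(4·t) + 4, nous substituons t = 3*pi/8 pour obtenir x = 4.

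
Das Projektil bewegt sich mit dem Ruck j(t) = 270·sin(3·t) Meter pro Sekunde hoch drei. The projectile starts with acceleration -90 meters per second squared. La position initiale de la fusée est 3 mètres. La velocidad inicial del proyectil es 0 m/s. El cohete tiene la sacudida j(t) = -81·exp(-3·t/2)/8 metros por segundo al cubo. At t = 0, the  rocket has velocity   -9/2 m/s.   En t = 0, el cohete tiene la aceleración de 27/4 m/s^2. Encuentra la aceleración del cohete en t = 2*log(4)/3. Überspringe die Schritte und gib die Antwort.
a(2*log(4)/3) = 27/16.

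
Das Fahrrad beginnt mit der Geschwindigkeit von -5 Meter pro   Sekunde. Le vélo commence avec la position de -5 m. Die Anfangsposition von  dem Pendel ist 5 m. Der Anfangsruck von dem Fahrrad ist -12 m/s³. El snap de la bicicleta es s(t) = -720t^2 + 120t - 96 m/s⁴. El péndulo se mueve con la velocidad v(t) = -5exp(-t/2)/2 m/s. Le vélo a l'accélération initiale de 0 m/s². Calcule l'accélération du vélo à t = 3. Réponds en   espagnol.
Necesitamos integrar nuestra ecuación del snap s(t) = -720·t^2 + 120·t - 96 2 veces. Integrando el snap y usando la condición inicial j(0) = -12, obtenemos j(t) = -240·t^3 + 60·t^2 - 96·t - 12. Tomando ∫j(t)dt y aplicando a(0) = 0, encontramos a(t) = 4·t·(-15·t^3 + 5·t^2 - 12·t - 3). Usando a(t) = 4·t·(-15·t^3 + 5·t^2 - 12·t - 3) y sustituyendo t = 3, encontramos a = -4788.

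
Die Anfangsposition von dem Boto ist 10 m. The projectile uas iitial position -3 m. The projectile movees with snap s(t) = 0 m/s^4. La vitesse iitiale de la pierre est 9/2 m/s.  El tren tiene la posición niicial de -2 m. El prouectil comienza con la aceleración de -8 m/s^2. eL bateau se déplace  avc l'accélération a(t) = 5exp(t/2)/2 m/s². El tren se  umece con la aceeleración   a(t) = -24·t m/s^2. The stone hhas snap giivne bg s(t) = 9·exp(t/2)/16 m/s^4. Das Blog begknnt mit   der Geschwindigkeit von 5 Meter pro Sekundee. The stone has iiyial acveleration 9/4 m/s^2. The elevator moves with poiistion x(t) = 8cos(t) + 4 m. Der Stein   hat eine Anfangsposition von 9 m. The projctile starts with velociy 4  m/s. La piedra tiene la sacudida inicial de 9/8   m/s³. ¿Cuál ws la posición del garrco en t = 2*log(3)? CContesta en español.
Necesitamos integrar nuestra ecuación de la aceleración a(t) = 5·exp(t/2)/2 2 veces. La integral de la aceleración es la velocidad. Usando v(0) = 5, obtenemos v(t) = 5·exp(t/2). La antiderivada de la velocidad es la posición. Usando x(0) = 10, obtenemos x(t) = 10·exp(t/2). Usando x(t) = 10·exp(t/2) y sustituyendo t = 2*log(3), encontramos x = 30.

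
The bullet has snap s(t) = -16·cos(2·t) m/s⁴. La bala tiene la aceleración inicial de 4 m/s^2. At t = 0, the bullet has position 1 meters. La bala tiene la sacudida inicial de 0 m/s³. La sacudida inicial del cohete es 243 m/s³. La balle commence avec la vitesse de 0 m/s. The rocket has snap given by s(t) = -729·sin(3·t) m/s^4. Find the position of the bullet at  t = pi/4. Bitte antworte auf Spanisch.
Debemos encontrar la integral de nuestra ecuación del snap s(t) = -16·cos(2·t) 4 veces. Tomando ∫s(t)dt y aplicando j(0) = 0, encontramos j(t) = -8·sin(2·t). La integral de la sacudida es la aceleración. Usando a(0) = 4, obtenemos a(t) = 4·cos(2·t). La integral de la aceleración es la velocidad. Usando v(0) = 0, obtenemos v(t) = 2·sin(2·t). La antiderivada de la velocidad es la posición. Usando x(0) = 1, obtenemos x(t) = 2 - cos(2·t). Tenemos la posición x(t) = 2 - cos(2·t). Sustituyendo t = pi/4: x(pi/4) = 2.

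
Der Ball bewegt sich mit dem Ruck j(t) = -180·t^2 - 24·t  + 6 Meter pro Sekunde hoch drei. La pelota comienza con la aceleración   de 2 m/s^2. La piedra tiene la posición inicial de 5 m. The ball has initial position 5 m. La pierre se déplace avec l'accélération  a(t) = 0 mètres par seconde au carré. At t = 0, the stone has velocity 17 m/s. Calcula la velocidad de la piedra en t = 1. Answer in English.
We must find the antiderivative of our acceleration equation a(t) = 0 1 time. The integral of acceleration is velocity. Using v(0) = 17, we get v(t) = 17. Using v(t) = 17 and substituting t = 1, we find v = 17.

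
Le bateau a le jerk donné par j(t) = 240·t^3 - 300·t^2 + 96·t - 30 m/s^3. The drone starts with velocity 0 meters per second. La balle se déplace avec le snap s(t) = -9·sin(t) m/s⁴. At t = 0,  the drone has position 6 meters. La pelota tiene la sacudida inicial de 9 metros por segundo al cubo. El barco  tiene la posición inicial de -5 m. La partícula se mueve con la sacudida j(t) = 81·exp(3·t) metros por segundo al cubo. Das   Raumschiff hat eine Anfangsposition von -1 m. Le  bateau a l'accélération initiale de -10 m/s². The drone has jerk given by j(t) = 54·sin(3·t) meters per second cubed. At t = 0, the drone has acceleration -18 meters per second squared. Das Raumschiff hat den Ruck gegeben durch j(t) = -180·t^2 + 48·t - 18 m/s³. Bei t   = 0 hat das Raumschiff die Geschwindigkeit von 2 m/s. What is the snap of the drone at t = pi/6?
To solve this, we need to take 1 derivative of our jerk equation j(t) = 54·sin(3·t). Taking d/dt of j(t), we find s(t) = 162·cos(3·t). From the given snap equation s(t) = 162·cos(3·t), we substitute t = pi/6 to get s = 0.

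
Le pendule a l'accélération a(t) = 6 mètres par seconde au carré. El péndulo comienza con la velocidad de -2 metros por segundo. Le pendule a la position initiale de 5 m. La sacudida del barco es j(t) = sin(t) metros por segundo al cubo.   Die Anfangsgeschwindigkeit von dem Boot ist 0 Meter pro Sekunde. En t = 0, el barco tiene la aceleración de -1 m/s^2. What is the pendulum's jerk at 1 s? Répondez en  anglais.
We must differentiate our acceleration equation a(t) = 6 1 time. The derivative of acceleration gives jerk: j(t) = 0. We have jerk j(t) = 0. Substituting t = 1: j(1) = 0.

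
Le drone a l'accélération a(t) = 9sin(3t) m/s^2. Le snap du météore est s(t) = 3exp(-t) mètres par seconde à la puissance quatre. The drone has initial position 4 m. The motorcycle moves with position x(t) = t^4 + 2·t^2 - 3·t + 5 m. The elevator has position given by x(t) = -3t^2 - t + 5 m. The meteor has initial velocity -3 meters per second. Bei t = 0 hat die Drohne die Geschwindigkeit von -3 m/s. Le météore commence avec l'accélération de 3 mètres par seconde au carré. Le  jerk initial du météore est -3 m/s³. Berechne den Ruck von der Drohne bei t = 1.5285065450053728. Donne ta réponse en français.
En partant de l'accélération a(t) = 9·sin(3·t), nous prenons 1 dérivée. En prenant d/dt de a(t), nous trouvons j(t) = 27·cos(3·t). En utilisant j(t) = 27·cos(3·t) et en substituant t = 1.5285065450053728, nous trouvons j = -3.41629041376970.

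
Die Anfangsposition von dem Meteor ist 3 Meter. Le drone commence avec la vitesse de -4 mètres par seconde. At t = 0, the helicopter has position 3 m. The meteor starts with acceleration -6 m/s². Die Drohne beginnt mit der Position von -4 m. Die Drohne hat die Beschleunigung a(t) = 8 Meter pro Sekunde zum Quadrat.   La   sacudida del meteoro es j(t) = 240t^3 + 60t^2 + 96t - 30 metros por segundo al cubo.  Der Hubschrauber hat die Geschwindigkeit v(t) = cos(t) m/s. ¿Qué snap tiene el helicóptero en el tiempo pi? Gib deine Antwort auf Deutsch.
Wir müssen unsere Gleichung für die Geschwindigkeit v(t) = cos(t) 3-mal ableiten. Mit d/dt von v(t) finden wir a(t) = -sin(t). Mit d/dt von a(t) finden wir j(t) = -cos(t). Mit d/dt von j(t) finden wir s(t) = sin(t). Mit s(t) = sin(t) und Einsetzen von t = pi, finden wir s = 0.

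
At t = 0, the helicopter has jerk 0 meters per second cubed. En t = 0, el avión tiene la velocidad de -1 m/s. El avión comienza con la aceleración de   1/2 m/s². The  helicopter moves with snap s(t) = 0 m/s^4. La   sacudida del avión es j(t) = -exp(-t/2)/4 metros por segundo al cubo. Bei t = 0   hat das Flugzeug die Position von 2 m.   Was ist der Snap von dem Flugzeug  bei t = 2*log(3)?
Um dies zu lösen, müssen wir 1 Ableitung unserer Gleichung für den Ruck j(t) = -exp(-t/2)/4 nehmen. Die Ableitung von dem Ruck ergibt den Snap: s(t) = exp(-t/2)/8. Wir haben den Snap s(t) = exp(-t/2)/8. Durch Einsetzen von t = 2*log(3): s(2*log(3)) = 1/24.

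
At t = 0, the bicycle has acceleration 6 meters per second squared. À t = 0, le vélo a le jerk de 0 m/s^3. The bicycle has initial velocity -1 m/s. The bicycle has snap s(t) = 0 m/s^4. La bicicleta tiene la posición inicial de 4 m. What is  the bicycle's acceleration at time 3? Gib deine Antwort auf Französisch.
Nous devons intégrer notre équation du snap s(t) = 0 2 fois. En prenant ∫s(t)dt et en appliquant j(0) = 0, nous trouvons j(t) = 0. L'intégrale du jerk est l'accélération. En utilisant a(0) = 6, nous obtenons a(t) = 6. De l'équation de l'accélération a(t) = 6, nous substituons t = 3 pour obtenir a = 6.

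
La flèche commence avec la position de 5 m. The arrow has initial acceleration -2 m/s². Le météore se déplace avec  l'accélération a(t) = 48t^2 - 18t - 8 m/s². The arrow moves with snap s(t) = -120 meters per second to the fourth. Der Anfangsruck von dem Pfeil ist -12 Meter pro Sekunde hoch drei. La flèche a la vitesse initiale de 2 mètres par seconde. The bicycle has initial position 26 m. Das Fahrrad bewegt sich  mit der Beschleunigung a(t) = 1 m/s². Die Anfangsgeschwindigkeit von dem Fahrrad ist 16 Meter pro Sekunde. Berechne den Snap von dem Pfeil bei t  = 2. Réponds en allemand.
Aus der Gleichung für den Snap s(t) = -120, setzen wir t = 2 ein und erhalten s = -120.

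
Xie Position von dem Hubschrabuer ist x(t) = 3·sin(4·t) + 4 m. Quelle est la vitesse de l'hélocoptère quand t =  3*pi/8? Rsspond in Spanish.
Partiendo de la posición x(t) = 3·sin(4·t) + 4, tomamos 1 derivada. Tomando d/dt de x(t), encontramos v(t) = 12·cos(4·t). Usando v(t) = 12·cos(4·t) y sustituyendo t = 3*pi/8, encontramos v = 0.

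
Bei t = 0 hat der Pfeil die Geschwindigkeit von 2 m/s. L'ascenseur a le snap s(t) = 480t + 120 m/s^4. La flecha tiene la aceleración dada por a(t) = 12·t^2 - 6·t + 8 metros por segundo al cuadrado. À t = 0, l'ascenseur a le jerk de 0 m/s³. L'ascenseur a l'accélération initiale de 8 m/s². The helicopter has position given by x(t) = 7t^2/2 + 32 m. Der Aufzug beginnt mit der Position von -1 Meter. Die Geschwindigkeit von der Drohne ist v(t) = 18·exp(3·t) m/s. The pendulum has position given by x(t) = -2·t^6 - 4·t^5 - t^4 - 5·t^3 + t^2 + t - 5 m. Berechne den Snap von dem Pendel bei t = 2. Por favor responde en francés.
Nous devons dériver notre équation de la position x(t) = -2·t^6 - 4·t^5 - t^4 - 5·t^3 + t^2 + t - 5 4 fois. En dérivant la position, nous obtenons la vitesse: v(t) = -12·t^5 - 20·t^4 - 4·t^3 - 15·t^2 + 2·t + 1. La dérivée de la vitesse donne l'accélération: a(t) = -60·t^4 - 80·t^3 - 12·t^2 - 30·t + 2. En prenant d/dt de a(t), nous trouvons j(t) = -240·t^3 - 240·t^2 - 24·t - 30. La dérivée du jerk donne le snap: s(t) = -720·t^2 - 480·t - 24. De l'équation du snap s(t) = -720·t^2 - 480·t - 24, nous substituons t = 2 pour obtenir s = -3864.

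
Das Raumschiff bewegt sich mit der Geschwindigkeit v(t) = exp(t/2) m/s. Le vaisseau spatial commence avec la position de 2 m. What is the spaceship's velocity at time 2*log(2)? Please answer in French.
En utilisant v(t) = exp(t/2) et en substituant t = 2*log(2), nous trouvons v = 2.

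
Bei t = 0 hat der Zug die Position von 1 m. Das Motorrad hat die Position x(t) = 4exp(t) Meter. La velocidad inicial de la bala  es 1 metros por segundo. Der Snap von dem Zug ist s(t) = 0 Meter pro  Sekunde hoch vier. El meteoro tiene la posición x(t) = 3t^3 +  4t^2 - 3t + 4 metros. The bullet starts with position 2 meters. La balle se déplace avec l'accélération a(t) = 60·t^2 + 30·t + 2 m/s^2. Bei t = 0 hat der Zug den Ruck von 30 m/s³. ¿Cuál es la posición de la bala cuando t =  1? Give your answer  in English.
To solve this, we need to take 2 antiderivatives of our acceleration equation a(t) = 60·t^2 + 30·t + 2. Finding the antiderivative of a(t) and using v(0) = 1: v(t) = 20·t^3 + 15·t^2 + 2·t + 1. The integral of velocity, with x(0) = 2, gives position: x(t) = 5·t^4 + 5·t^3 + t^2 + t + 2. We have position x(t) = 5·t^4 + 5·t^3 + t^2 + t + 2. Substituting t = 1: x(1) = 14.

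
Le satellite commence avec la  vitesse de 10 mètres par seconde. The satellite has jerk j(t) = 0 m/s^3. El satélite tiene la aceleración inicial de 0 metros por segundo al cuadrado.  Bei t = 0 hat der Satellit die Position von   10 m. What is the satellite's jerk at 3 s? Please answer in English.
From the given jerk equation j(t) = 0, we substitute t = 3 to get j = 0.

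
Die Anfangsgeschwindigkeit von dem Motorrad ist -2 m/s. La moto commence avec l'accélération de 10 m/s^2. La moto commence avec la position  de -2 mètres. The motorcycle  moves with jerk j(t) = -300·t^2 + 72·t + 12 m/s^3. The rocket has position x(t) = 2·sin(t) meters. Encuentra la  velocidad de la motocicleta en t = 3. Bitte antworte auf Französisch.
Nous devons intégrer notre équation du jerk j(t) = -300·t^2 + 72·t + 12 2 fois. En prenant ∫j(t)dt et en appliquant a(0) = 10, nous trouvons a(t) = -100·t^3 + 36·t^2 + 12·t + 10. L'intégrale de l'accélération est la vitesse. En utilisant v(0) = -2, nous obtenons v(t) = -25·t^4 + 12·t^3 + 6·t^2 + 10·t - 2. En utilisant v(t) = -25·t^4 + 12·t^3 + 6·t^2 + 10·t - 2 et en substituant t = 3, nous trouvons v = -1619.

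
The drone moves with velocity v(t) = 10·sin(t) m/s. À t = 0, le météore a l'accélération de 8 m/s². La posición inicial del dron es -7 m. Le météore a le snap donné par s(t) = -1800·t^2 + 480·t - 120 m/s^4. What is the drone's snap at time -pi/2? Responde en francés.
Pour résoudre ceci, nous devons prendre 3 dérivées de notre équation de la vitesse v(t) = 10·sin(t). En dérivant la vitesse, nous obtenons l'accélération: a(t) = 10·cos(t). En prenant d/dt de a(t), nous trouvons j(t) = -10·sin(t). En dérivant le jerk, nous obtenons le snap: s(t) = -10·cos(t). En utilisant s(t) = -10·cos(t) et en substituant t = -pi/2, nous trouvons s = 0.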